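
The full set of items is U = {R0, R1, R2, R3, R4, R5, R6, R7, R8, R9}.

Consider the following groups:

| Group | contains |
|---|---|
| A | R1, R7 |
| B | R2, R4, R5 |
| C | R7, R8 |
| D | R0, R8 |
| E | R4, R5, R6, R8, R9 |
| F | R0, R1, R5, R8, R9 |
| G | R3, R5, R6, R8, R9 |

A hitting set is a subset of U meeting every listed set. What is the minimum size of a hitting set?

3

H = {R5, R7, R8} meets every group (each contains at least one member of H), and |H| = 3.
The groups A, B, D are pairwise disjoint, so any hitting set needs a separate item for each — at least 3. Hence 3 is optimal.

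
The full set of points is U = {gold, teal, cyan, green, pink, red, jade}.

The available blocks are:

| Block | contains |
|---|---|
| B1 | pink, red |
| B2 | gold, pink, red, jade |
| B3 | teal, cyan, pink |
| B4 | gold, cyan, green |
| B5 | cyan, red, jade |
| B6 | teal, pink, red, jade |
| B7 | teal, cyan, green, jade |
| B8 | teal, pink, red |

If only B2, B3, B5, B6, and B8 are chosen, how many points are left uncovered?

1

Union of B2, B3, B5, B6, B8 = {gold, teal, cyan, pink, red, jade}.
Not covered: green — 1 point.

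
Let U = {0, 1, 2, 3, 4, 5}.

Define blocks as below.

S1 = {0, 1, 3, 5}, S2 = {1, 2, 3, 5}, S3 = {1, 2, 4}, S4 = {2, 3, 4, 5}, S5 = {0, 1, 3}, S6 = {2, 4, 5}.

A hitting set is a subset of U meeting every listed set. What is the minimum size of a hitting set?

2

Take H = {0, 2}. Each listed block contains at least one of these, so H is a hitting set of size 2.
The blocks S5, S6 are pairwise disjoint, so any hitting set needs a separate point for each — at least 2. Hence 2 is optimal.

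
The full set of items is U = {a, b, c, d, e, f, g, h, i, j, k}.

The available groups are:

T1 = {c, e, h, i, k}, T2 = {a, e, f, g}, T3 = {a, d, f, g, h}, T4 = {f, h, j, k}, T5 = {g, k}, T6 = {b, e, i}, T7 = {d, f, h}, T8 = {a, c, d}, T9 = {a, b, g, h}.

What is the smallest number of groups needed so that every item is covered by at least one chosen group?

4

Take {T1, T4, T7, T9}. Their union is {a, b, c, d, e, f, g, h, i, j, k}, which is all 11 items.
Only T4 contains j, so T4 is forced; the remaining 7 items need at least 3 more groups (each remaining group adds at most 3) — so at least 4 groups are needed, and 4 is optimal.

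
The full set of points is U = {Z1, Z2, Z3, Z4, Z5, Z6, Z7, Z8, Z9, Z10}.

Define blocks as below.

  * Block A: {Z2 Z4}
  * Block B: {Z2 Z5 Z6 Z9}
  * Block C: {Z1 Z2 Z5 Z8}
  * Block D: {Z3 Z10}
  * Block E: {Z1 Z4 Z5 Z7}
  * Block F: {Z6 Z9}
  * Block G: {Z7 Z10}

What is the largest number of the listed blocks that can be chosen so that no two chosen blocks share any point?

3

C, F, G are pairwise disjoint (C={Z1,Z2,Z5,Z8}; F={Z6,Z9}; G={Z7,Z10}).
Every remaining block overlaps one of these, and no 4 of the listed blocks are pairwise disjoint, so 3 is the maximum.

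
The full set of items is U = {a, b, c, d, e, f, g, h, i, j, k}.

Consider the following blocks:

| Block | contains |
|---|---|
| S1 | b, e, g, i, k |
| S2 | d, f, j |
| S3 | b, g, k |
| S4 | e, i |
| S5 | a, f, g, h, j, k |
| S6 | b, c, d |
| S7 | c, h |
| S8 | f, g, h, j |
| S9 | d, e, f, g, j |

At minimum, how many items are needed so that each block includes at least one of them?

T = {c, e, g, j} meets every block (each contains at least one member of T), and |T| = 4.
The blocks S2, S3, S4, S7 are pairwise disjoint, so any hitting set needs a separate item for each — at least 4. Hence 4 is optimal.

4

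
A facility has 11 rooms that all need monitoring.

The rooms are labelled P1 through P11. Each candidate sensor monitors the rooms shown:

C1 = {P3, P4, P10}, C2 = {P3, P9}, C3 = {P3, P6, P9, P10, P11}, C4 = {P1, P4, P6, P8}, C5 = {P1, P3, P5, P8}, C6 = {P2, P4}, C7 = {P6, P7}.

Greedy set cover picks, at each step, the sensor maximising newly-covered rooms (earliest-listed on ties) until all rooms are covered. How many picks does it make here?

5

Greedy: pick C3 (covers 5 new) → pick C4 (covers 3 new) → pick C5 (covers 1 new) → pick C6 (covers 1 new) → pick C7 (covers 1 new). Total picks: 5.
(The true minimum cover uses only 4 sensors, so greedy is not optimal here.)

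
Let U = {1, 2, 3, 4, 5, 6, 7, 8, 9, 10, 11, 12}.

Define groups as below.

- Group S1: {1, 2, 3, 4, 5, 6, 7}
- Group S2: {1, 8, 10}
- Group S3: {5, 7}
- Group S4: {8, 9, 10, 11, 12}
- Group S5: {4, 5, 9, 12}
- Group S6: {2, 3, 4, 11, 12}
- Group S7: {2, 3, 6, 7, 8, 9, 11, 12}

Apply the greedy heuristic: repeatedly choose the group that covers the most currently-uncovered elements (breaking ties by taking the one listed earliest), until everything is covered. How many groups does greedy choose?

Greedy: pick S7 (covers 8 new) → pick S1 (covers 3 new) → pick S2 (covers 1 new). Total picks: 3.
(The true minimum cover uses only 2 groups, so greedy is not optimal here.)

3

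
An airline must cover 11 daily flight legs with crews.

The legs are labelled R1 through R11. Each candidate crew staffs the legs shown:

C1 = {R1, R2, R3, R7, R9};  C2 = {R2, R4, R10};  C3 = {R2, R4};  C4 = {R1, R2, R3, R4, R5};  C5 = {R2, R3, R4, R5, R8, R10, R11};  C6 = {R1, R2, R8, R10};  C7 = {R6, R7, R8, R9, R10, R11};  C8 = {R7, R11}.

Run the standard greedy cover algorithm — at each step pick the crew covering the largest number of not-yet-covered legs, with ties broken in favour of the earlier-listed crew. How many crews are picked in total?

3

Greedy: pick C5 (covers 7 new) → pick C1 (covers 3 new) → pick C7 (covers 1 new). Total picks: 3.
(The true minimum cover uses only 2 crews, so greedy is not optimal here.)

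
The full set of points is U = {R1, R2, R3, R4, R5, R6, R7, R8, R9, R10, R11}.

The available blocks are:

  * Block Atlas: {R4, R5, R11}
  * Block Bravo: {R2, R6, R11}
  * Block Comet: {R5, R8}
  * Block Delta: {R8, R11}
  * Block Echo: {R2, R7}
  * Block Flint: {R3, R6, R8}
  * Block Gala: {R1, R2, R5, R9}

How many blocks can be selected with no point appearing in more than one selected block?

Atlas, Echo, Flint are pairwise disjoint (Atlas={R4,R5,R11}; Echo={R2,R7}; Flint={R3,R6,R8}).
Every remaining block overlaps one of these, and no 4 of the listed blocks are pairwise disjoint, so 3 is the maximum.

3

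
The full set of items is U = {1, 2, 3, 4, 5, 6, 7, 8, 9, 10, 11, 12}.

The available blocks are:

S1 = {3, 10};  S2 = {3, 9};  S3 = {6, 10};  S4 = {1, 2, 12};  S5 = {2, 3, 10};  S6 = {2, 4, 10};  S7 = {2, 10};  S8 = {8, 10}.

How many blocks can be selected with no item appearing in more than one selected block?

3

S2, S4, S8 are pairwise disjoint (S2={3,9}; S4={1,2,12}; S8={8,10}).
Every remaining block overlaps one of these, and no 4 of the listed blocks are pairwise disjoint, so 3 is the maximum.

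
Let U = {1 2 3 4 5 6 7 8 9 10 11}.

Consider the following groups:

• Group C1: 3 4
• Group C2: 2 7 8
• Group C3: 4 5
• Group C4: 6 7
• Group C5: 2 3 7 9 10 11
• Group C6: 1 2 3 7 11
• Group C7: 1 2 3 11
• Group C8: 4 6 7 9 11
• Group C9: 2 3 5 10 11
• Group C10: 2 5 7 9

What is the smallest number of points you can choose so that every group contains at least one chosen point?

H = {4, 7, 11} meets every group (each contains at least one member of H), and |H| = 3.
The groups C3, C4, C7 are pairwise disjoint, so any hitting set needs a separate point for each — at least 3. Hence 3 is optimal.

3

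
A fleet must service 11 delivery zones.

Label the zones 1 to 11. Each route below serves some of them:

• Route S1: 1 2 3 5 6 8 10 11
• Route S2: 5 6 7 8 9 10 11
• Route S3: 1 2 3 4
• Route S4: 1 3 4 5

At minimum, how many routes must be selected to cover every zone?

S2 and S3 together: S2 ∪ S3 = {1, 2, 3, 4, 5, 6, 7, 8, 9, 10, 11} — every zone is covered.
No single route has all 11 zones (the largest, S1, has 8), so 2 is optimal.

2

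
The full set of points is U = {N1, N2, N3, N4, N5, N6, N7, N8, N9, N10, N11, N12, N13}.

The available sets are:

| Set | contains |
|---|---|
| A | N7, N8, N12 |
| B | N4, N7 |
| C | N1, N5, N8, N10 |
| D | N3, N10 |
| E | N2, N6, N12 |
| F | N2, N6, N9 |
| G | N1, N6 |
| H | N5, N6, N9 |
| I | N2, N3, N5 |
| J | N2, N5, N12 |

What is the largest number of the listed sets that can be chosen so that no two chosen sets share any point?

4

B, D, G, J are pairwise disjoint (B={N4,N7}; D={N3,N10}; G={N1,N6}; J={N2,N5,N12}).
Every remaining set overlaps one of these, and no 5 of the listed sets are pairwise disjoint, so 4 is the maximum.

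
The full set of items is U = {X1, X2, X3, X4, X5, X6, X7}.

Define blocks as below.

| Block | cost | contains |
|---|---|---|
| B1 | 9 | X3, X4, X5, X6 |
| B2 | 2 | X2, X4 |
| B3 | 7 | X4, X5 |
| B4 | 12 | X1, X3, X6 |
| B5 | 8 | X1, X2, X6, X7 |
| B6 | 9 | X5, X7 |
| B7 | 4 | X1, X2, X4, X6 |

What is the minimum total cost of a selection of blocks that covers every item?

B1, B5 together cover every item (B1 ∪ B5 = {X1, X2, X3, X4, X5, X6, X7}); total cost 9 + 8 = 17.
The greedy pick B2, B7, B1, B5 costs 23; no covering selection beats 17.

17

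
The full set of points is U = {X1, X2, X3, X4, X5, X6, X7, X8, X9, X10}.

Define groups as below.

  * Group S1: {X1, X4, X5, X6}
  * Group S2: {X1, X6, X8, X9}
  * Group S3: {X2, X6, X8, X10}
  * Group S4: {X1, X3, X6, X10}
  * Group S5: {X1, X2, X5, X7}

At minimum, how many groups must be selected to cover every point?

4

S1, S2, S4, and S5 cover everything between them: the union {X1, X2, X3, X4, X5, X6, X7, X8, X9, X10} is all of U.
No 3 of the 5 groups cover everything (all 10 combinations miss at least one point), so 4 is optimal.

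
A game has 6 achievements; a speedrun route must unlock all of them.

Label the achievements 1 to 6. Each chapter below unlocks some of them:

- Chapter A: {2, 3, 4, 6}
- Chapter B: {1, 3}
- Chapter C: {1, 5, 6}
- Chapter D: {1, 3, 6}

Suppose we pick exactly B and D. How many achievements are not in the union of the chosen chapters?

3

Union of B, D = {1, 3, 6}.
Not covered: 2, 4, 5 — 3 achievements.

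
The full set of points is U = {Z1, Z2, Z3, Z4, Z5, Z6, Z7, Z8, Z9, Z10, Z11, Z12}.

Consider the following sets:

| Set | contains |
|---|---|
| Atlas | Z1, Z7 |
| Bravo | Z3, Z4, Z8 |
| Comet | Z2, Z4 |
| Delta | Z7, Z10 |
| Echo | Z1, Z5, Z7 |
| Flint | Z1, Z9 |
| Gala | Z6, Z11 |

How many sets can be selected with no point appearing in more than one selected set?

Bravo, Delta, Flint, Gala are pairwise disjoint (Bravo={Z3,Z4,Z8}; Delta={Z7,Z10}; Flint={Z1,Z9}; Gala={Z6,Z11}).
Every remaining set overlaps one of these, and no 5 of the listed sets are pairwise disjoint, so 4 is the maximum.

4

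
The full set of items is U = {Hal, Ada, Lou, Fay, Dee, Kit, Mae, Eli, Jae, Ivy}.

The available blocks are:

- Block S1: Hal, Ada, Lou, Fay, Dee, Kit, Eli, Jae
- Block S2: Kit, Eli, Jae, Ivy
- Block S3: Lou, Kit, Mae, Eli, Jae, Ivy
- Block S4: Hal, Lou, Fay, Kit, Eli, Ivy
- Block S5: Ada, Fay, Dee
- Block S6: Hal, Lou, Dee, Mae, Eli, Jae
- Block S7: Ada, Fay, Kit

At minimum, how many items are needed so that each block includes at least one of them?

Take H = {Fay, Jae}. Each listed block contains at least one of these, so H is a hitting set of size 2.
The blocks S3, S5 are pairwise disjoint, so any hitting set needs a separate item for each — at least 2. Hence 2 is optimal.

2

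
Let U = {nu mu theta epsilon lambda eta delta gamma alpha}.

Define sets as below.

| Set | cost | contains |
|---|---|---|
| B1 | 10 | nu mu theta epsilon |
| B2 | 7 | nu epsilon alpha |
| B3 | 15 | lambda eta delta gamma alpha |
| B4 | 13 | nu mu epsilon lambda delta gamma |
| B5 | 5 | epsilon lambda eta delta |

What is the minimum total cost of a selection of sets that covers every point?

25

B1, B3 together cover every point (B1 ∪ B3 = {nu, mu, theta, epsilon, lambda, eta, delta, gamma, alpha}); total cost 10 + 15 = 25.
The greedy pick B5, B1, B2, B4 costs 35; no covering selection beats 25.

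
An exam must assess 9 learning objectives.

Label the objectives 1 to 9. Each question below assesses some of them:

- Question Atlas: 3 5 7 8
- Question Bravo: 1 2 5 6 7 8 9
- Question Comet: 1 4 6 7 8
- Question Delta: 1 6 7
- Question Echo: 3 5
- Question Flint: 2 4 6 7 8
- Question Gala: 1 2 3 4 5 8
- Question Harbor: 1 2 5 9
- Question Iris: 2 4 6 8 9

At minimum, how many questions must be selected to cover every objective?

2

Take {Bravo, Gala}. Their union is {1, 2, 3, 4, 5, 6, 7, 8, 9}, which is all 9 objectives.
No single question has all 9 objectives (the largest, Bravo, has 7), so 2 is optimal.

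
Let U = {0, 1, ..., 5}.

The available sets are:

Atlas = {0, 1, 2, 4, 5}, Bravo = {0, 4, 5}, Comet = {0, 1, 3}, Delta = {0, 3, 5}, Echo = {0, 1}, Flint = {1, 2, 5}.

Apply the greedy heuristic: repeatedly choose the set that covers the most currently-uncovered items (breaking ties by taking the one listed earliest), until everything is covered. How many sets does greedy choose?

Greedy: pick Atlas (covers 5 new) → pick Comet (covers 1 new). Total picks: 2.

2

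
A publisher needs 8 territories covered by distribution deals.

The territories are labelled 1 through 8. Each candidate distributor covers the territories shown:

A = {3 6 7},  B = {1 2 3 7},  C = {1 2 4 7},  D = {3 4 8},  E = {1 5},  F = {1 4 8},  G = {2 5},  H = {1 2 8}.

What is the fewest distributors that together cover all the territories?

3

A and F and G together: A ∪ F ∪ G = {1, 2, 3, 4, 5, 6, 7, 8} — every territory is covered.
Only A contains 6, so A is forced; the remaining 5 territories need at least 2 more distributors (each remaining distributor adds at most 3) — so at least 3 distributors are needed, and 3 is optimal.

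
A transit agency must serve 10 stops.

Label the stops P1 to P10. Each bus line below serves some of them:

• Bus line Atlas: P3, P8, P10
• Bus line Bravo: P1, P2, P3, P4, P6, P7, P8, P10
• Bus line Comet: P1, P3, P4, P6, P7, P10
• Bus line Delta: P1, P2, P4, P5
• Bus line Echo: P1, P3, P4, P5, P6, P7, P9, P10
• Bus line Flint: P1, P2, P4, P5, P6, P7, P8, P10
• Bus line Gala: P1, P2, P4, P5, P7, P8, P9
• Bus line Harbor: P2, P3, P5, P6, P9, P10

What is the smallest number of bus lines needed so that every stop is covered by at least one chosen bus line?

Take {Echo, Flint}. Their union is {P1, P2, P3, P4, P5, P6, P7, P8, P9, P10}, which is all 10 stops.
No single bus line has all 10 stops (the largest, Bravo, has 8), so 2 is optimal.

2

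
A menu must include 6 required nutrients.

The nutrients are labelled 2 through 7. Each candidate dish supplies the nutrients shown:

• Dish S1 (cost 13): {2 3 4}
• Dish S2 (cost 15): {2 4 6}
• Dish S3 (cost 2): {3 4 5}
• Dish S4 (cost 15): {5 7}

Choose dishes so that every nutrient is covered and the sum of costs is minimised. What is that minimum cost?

S2, S3, S4 together cover every nutrient (S2 ∪ S3 ∪ S4 = {2, 3, 4, 5, 6, 7}); total cost 15 + 2 + 15 = 32.
No covering selection has total cost below 32.

32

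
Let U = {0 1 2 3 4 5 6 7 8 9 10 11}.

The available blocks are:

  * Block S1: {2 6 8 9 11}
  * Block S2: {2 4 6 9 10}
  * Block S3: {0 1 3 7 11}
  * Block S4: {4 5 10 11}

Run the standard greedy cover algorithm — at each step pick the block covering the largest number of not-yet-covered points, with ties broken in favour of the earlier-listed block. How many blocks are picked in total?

Greedy: pick S1 (covers 5 new) → pick S3 (covers 4 new) → pick S4 (covers 3 new). Total picks: 3.

3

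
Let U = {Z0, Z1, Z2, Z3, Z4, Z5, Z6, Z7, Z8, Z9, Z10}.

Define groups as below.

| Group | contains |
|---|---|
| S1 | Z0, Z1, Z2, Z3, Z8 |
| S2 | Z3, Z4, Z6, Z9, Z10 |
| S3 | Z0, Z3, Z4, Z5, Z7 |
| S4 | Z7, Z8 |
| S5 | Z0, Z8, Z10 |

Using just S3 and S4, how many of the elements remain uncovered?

5

Union of S3, S4 = {Z0, Z3, Z4, Z5, Z7, Z8}.
Not covered: Z1, Z2, Z6, Z9, Z10 — 5 elements.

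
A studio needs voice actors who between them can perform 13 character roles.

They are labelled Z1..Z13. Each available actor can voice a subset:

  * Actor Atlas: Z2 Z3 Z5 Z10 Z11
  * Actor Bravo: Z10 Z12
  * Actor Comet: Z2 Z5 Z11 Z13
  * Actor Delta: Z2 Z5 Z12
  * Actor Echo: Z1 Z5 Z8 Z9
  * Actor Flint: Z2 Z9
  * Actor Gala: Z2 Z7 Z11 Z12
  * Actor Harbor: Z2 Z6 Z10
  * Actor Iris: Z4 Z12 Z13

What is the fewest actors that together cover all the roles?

5

Atlas and Echo and Gala and Harbor and Iris together: Atlas ∪ Echo ∪ Gala ∪ Harbor ∪ Iris = {Z1, Z2, Z3, Z4, Z5, Z6, Z7, Z8, Z9, Z10, Z11, Z12, Z13} — every role is covered.
No 4 of the 9 actors cover everything (all 126 combinations miss at least one role), so 5 is optimal.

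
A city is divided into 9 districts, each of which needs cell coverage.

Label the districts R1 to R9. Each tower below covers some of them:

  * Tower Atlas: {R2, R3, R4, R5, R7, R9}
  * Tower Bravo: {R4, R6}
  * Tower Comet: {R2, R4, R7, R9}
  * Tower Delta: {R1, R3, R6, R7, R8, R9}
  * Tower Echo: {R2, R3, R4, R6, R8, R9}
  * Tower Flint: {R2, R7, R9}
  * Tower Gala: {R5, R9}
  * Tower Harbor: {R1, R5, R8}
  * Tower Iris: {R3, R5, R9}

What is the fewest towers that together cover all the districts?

2

Take {Atlas, Delta}. Their union is {R1, R2, R3, R4, R5, R6, R7, R8, R9}, which is all 9 districts.
No single tower has all 9 districts (the largest, Atlas, has 6), so 2 is optimal.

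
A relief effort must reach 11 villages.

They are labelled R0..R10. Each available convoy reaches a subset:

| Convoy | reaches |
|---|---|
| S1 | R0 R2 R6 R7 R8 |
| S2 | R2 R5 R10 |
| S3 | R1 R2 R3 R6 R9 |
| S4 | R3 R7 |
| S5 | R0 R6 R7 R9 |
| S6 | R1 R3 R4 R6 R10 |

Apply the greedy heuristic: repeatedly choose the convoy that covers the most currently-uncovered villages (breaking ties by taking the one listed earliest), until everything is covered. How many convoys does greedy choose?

4

Greedy: pick S1 (covers 5 new) → pick S6 (covers 4 new) → pick S2 (covers 1 new) → pick S3 (covers 1 new). Total picks: 4.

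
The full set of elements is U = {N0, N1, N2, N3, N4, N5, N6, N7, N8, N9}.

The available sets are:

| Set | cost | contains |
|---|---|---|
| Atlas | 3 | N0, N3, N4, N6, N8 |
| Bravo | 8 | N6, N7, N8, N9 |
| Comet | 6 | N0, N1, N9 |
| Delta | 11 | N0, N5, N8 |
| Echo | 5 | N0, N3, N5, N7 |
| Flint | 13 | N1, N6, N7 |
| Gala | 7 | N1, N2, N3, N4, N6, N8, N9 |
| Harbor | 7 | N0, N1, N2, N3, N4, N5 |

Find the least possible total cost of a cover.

Echo, Gala together cover every element (Echo ∪ Gala = {N0, N1, N2, N3, N4, N5, N6, N7, N8, N9}); total cost 5 + 7 = 12.
The greedy pick Atlas, Gala, Echo costs 15; no covering selection beats 12.

12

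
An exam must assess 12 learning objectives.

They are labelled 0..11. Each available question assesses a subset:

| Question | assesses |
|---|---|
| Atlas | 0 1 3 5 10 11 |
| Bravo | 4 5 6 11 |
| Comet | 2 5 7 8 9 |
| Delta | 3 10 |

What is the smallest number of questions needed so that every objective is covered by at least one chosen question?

3

Atlas and Bravo and Comet together: Atlas ∪ Bravo ∪ Comet = {0, 1, 2, 3, 4, 5, 6, 7, 8, 9, 10, 11} — every objective is covered.
Only Atlas contains 0, so Atlas is forced; the remaining 6 objectives need at least 2 more questions (each remaining question adds at most 4) — so at least 3 questions are needed, and 3 is optimal.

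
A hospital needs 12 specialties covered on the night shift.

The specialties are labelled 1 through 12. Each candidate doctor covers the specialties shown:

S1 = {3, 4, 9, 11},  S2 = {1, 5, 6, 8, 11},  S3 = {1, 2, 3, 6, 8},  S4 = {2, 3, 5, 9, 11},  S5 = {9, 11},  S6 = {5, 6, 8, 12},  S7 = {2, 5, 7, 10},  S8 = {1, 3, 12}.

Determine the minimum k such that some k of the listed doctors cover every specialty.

4

S1 and S2 and S7 and S8 together: S1 ∪ S2 ∪ S7 ∪ S8 = {1, 2, 3, 4, 5, 6, 7, 8, 9, 10, 11, 12} — every specialty is covered.
No 3 of the 8 doctors cover everything (all 56 combinations miss at least one specialty), so 4 is optimal.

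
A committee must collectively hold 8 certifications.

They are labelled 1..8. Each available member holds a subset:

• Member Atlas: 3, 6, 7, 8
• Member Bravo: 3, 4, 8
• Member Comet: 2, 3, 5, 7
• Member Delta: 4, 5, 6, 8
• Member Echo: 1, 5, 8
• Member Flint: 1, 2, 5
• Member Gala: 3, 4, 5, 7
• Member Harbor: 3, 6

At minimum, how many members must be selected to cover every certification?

Atlas and Flint and Gala together: Atlas ∪ Flint ∪ Gala = {1, 2, 3, 4, 5, 6, 7, 8} — every certification is covered.
No 2 of the 8 members cover everything (all 28 combinations miss at least one certification), so 3 is optimal.

3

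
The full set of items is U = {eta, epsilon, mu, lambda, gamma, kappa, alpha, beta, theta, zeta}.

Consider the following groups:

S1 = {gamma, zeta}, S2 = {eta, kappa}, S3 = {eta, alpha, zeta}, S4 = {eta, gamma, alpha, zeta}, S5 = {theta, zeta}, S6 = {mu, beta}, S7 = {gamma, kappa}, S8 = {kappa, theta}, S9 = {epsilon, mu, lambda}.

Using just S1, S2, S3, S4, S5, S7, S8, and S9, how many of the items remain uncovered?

1

Union of S1, S2, S3, S4, S5, S7, S8, S9 = {eta, epsilon, mu, lambda, gamma, kappa, alpha, theta, zeta}.
Not covered: beta — 1 item.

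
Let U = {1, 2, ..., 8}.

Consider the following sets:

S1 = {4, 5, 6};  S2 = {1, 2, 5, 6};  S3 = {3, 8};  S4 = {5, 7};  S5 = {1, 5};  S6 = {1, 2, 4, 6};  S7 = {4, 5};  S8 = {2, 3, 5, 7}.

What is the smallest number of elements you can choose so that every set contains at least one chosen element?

H = {2, 3, 5} meets every set (each contains at least one member of H), and |H| = 3.
The sets S3, S4, S6 are pairwise disjoint, so any hitting set needs a separate element for each — at least 3. Hence 3 is optimal.

3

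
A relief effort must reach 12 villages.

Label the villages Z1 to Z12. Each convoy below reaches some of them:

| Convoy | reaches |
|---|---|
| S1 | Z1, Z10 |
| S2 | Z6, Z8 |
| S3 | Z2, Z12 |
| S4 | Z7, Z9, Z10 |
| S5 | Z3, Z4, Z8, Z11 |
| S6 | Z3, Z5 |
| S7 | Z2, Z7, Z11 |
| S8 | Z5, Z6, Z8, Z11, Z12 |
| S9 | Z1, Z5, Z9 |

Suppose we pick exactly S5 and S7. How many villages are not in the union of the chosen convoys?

6

Union of S5, S7 = {Z2, Z3, Z4, Z7, Z8, Z11}.
Not covered: Z1, Z5, Z6, Z9, Z10, Z12 — 6 villages.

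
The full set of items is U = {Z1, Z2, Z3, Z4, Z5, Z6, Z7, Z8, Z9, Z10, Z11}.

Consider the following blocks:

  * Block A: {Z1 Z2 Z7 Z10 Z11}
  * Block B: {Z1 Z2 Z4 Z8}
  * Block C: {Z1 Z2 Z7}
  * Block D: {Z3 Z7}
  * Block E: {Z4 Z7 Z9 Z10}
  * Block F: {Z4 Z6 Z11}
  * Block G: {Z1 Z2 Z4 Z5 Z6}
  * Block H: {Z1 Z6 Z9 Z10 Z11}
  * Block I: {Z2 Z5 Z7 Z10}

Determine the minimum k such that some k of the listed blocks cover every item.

B and D and G and H together: B ∪ D ∪ G ∪ H = {Z1, Z2, Z3, Z4, Z5, Z6, Z7, Z8, Z9, Z10, Z11} — every item is covered.
No 3 of the 9 blocks cover everything (all 84 combinations miss at least one item), so 4 is optimal.

4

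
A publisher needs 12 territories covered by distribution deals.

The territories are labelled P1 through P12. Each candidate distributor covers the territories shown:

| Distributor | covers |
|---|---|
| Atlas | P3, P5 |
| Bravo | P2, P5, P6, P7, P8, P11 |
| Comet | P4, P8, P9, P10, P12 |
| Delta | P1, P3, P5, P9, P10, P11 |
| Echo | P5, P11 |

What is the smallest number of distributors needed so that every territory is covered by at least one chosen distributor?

3

Take {Bravo, Comet, Delta}. Their union is {P1, P2, P3, P4, P5, P6, P7, P8, P9, P10, P11, P12}, which is all 12 territories.
Only Delta contains P1, so Delta is forced; the remaining 6 territories need at least 2 more distributors (each remaining distributor adds at most 4) — so at least 3 distributors are needed, and 3 is optimal.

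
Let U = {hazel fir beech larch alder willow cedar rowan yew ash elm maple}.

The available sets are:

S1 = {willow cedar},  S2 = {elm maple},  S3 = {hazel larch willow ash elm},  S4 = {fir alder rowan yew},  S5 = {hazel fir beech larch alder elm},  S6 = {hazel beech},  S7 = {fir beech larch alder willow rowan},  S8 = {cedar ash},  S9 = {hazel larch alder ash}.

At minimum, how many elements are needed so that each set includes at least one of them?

4

H = {hazel, alder, cedar, maple} meets every set (each contains at least one member of H), and |H| = 4.
The sets S1, S2, S4, S6 are pairwise disjoint, so any hitting set needs a separate element for each — at least 4. Hence 4 is optimal.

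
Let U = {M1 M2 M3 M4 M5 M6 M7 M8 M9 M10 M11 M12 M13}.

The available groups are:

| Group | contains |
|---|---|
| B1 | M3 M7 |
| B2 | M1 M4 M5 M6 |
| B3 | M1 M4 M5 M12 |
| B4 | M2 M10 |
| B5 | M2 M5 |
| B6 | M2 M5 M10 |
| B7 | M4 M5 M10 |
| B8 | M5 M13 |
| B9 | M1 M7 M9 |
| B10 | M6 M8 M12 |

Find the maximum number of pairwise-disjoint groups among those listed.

B4, B8, B9, B10 are pairwise disjoint (B4={M2,M10}; B8={M5,M13}; B9={M1,M7,M9}; B10={M6,M8,M12}).
Every remaining group overlaps one of these, and no 5 of the listed groups are pairwise disjoint, so 4 is the maximum.

4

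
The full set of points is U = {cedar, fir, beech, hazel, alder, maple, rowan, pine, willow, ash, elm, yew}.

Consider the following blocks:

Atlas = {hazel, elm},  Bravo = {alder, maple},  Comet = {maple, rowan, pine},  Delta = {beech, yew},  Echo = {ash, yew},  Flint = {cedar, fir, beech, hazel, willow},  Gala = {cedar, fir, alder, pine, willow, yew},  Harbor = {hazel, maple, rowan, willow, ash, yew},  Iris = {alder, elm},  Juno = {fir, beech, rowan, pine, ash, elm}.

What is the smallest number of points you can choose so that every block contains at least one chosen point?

The 4 points {hazel, alder, rowan, yew} hit every block.
The blocks Comet, Echo, Flint, Iris are pairwise disjoint, so any hitting set needs a separate point for each — at least 4. Hence 4 is optimal.

4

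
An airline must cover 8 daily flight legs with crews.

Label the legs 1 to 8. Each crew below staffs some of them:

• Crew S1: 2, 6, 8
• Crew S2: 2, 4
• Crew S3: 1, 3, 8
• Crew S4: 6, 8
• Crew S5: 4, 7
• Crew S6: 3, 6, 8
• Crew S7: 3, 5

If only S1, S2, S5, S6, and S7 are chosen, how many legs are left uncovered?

1

Union of S1, S2, S5, S6, S7 = {2, 3, 4, 5, 6, 7, 8}.
Not covered: 1 — 1 leg.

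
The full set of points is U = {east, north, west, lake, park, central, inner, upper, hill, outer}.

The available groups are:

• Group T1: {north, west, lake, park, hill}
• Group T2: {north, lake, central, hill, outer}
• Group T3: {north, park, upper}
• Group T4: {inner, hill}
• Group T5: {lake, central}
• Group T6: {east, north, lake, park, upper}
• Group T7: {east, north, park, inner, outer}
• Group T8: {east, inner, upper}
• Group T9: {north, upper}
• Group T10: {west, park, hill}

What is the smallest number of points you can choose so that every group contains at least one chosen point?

4

Take H = {park, central, upper, hill}. Each listed group contains at least one of these, so H is a hitting set of size 4.
No choice of 3 points meets every group, so 4 is the minimum.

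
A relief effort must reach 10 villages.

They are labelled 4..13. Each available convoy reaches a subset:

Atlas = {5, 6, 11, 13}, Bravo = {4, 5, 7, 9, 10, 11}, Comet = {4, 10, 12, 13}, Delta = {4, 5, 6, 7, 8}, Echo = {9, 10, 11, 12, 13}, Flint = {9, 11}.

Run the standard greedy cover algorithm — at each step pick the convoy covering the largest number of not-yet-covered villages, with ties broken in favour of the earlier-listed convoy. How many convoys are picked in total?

Greedy: pick Bravo (covers 6 new) → pick Atlas (covers 2 new) → pick Comet (covers 1 new) → pick Delta (covers 1 new). Total picks: 4.
(The true minimum cover uses only 2 convoys, so greedy is not optimal here.)

4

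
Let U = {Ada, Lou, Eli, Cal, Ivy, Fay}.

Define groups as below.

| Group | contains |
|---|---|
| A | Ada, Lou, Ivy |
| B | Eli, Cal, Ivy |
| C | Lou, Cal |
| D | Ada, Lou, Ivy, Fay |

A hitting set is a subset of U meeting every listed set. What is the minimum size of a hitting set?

Take H = {Cal, Ivy}. Each listed group contains at least one of these, so H is a hitting set of size 2.
No single element lies in every group, so at least 2 are needed and 2 is optimal.

2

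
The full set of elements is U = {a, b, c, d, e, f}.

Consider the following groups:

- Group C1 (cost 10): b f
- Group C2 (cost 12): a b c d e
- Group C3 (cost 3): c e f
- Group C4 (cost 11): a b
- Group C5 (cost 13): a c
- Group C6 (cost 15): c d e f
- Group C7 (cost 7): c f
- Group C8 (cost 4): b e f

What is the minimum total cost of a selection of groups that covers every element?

C2, C3 together cover every element (C2 ∪ C3 = {a, b, c, d, e, f}); total cost 12 + 3 = 15.
No covering selection has total cost below 15.

15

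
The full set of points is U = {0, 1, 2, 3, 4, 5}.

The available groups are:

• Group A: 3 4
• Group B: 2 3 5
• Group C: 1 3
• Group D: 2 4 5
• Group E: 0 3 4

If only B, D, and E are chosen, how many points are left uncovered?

1

Union of B, D, E = {0, 2, 3, 4, 5}.
Not covered: 1 — 1 point.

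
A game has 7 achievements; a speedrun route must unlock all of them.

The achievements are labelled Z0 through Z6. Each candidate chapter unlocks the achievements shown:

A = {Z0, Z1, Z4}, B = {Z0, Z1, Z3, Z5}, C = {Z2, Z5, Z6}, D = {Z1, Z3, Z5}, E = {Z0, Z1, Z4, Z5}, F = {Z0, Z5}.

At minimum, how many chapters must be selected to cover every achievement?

A and C and D together: A ∪ C ∪ D = {Z0, Z1, Z2, Z3, Z4, Z5, Z6} — every achievement is covered.
Only C contains Z2, so C is forced; the remaining 4 achievements need at least 2 more chapters (each remaining chapter adds at most 3) — so at least 3 chapters are needed, and 3 is optimal.

3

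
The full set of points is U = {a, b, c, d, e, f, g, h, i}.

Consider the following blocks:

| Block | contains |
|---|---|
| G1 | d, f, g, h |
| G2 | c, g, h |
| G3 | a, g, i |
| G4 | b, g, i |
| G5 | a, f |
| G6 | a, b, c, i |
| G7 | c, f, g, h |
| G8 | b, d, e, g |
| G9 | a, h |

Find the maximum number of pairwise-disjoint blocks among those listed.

2

G1, G6 are pairwise disjoint (G1={d,f,g,h}; G6={a,b,c,i}).
Every remaining block overlaps one of these, and no 3 of the listed blocks are pairwise disjoint, so 2 is the maximum.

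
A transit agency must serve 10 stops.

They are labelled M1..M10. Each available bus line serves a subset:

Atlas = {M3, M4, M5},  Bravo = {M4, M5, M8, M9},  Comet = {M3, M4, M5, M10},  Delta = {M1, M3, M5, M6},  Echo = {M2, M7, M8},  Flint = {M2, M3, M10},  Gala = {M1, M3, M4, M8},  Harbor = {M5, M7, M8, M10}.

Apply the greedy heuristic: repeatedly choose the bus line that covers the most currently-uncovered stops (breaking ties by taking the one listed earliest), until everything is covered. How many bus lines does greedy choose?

Greedy: pick Bravo (covers 4 new) → pick Delta (covers 3 new) → pick Echo (covers 2 new) → pick Comet (covers 1 new). Total picks: 4.

4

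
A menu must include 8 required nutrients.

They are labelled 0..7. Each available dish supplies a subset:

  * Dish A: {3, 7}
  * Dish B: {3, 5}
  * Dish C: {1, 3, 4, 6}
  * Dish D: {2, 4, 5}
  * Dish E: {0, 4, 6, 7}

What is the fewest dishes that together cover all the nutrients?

3

Take {C, D, E}. Their union is {0, 1, 2, 3, 4, 5, 6, 7}, which is all 8 nutrients.
Only E contains 0, so E is forced; the remaining 4 nutrients need at least 2 more dishes (each remaining dish adds at most 2) — so at least 3 dishes are needed, and 3 is optimal.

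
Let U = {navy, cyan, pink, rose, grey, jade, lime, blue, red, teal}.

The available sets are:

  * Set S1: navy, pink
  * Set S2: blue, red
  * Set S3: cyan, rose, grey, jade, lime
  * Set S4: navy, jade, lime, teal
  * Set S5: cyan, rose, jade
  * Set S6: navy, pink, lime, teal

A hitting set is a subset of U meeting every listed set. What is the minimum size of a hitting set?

The 3 elements {pink, jade, blue} hit every set.
The sets S1, S2, S3 are pairwise disjoint, so any hitting set needs a separate element for each — at least 3. Hence 3 is optimal.

3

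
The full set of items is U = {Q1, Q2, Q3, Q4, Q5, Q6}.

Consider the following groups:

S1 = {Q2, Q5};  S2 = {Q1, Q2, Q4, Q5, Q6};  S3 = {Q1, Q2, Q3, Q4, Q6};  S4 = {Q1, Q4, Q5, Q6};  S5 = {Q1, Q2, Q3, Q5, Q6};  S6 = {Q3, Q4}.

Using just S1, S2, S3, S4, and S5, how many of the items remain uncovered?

Union of S1, S2, S3, S4, S5 = {Q1, Q2, Q3, Q4, Q5, Q6} — that's every item, so 0 are uncovered.

0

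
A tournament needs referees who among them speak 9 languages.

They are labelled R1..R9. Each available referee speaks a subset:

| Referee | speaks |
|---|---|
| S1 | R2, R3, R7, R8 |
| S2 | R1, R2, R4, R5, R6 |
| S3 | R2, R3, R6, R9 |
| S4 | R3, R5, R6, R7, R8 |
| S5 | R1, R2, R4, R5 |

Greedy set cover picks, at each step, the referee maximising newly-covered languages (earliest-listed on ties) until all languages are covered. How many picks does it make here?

Greedy: pick S2 (covers 5 new) → pick S1 (covers 3 new) → pick S3 (covers 1 new). Total picks: 3.

3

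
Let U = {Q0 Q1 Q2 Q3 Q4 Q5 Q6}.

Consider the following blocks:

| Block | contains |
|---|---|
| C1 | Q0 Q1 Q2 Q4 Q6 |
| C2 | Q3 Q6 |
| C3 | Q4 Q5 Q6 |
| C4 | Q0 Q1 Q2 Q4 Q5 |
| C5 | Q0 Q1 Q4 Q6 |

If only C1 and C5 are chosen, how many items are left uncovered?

Union of C1, C5 = {Q0, Q1, Q2, Q4, Q6}.
Not covered: Q3, Q5 — 2 items.

2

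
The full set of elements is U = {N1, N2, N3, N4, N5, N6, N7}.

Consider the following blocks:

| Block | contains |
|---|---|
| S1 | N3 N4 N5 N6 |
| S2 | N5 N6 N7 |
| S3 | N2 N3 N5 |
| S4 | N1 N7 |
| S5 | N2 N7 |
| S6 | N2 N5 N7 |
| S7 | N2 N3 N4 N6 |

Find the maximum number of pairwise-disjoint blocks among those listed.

S3, S4 are pairwise disjoint (S3={N2,N3,N5}; S4={N1,N7}).
Every remaining block overlaps one of these, and no 3 of the listed blocks are pairwise disjoint, so 2 is the maximum.

2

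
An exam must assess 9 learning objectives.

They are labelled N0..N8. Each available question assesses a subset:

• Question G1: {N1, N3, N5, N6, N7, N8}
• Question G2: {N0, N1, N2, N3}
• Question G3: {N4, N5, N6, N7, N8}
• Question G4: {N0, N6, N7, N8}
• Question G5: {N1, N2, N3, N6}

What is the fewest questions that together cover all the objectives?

G2 and G3 together: G2 ∪ G3 = {N0, N1, N2, N3, N4, N5, N6, N7, N8} — every objective is covered.
No single question has all 9 objectives (the largest, G1, has 6), so 2 is optimal.

2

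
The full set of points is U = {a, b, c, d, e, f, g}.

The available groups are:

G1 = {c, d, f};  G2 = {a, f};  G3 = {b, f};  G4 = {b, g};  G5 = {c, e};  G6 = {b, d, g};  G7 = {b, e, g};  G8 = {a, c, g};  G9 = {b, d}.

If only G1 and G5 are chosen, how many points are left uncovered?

3

Union of G1, G5 = {c, d, e, f}.
Not covered: a, b, g — 3 points.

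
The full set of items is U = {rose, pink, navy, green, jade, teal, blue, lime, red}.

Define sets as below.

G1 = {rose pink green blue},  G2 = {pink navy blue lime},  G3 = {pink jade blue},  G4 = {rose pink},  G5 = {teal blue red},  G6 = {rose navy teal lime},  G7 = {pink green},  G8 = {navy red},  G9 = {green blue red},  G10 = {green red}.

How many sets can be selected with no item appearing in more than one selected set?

3

G3, G6, G10 are pairwise disjoint (G3={pink,jade,blue}; G6={rose,navy,teal,lime}; G10={green,red}).
Every remaining set overlaps one of these, and no 4 of the listed sets are pairwise disjoint, so 3 is the maximum.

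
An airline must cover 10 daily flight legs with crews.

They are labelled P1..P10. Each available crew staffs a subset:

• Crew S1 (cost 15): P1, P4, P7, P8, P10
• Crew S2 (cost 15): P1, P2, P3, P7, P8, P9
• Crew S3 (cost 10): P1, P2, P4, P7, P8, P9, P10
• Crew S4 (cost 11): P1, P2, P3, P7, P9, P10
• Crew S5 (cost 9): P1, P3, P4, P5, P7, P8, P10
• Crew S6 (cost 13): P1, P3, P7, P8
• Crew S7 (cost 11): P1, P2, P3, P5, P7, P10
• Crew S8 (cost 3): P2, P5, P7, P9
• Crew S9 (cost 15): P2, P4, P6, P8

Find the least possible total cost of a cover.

S5, S8, S9 together cover every leg (S5 ∪ S8 ∪ S9 = {P1, P2, P3, P4, P5, P6, P7, P8, P9, P10}); total cost 9 + 3 + 15 = 27.
No covering selection has total cost below 27.

27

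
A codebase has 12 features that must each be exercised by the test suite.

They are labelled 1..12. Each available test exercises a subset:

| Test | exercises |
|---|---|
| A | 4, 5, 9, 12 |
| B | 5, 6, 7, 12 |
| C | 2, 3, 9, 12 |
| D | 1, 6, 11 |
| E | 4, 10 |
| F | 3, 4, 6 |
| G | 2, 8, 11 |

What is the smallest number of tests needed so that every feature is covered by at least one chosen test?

Take {B, C, D, E, G}. Their union is {1, 2, 3, 4, 5, 6, 7, 8, 9, 10, 11, 12}, which is all 12 features.
No 4 of the 7 tests cover everything (all 35 combinations miss at least one feature), so 5 is optimal.

5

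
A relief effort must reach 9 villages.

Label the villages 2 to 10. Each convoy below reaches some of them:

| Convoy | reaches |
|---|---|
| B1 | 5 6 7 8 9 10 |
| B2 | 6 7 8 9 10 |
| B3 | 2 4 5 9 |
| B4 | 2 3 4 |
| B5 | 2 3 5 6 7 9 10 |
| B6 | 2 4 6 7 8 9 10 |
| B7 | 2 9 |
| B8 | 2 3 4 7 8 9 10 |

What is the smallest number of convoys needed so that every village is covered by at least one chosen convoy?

Take {B1, B8}. Their union is {2, 3, 4, 5, 6, 7, 8, 9, 10}, which is all 9 villages.
No single convoy has all 9 villages (the largest, B5, has 7), so 2 is optimal.

2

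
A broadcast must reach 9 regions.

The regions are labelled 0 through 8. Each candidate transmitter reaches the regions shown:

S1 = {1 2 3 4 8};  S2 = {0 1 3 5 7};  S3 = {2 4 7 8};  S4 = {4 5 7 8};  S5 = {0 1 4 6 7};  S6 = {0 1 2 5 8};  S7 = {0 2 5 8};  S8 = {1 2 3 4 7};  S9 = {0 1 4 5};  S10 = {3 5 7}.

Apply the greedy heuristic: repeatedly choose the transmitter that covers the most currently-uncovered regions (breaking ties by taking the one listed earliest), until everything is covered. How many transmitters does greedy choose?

Greedy: pick S1 (covers 5 new) → pick S2 (covers 3 new) → pick S5 (covers 1 new). Total picks: 3.

3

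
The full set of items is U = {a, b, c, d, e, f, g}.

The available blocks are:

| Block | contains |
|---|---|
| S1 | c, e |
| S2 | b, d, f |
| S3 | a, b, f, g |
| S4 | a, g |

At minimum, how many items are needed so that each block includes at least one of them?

3

Take H = {e, f, g}. Each listed block contains at least one of these, so H is a hitting set of size 3.
The blocks S1, S2, S4 are pairwise disjoint, so any hitting set needs a separate item for each — at least 3. Hence 3 is optimal.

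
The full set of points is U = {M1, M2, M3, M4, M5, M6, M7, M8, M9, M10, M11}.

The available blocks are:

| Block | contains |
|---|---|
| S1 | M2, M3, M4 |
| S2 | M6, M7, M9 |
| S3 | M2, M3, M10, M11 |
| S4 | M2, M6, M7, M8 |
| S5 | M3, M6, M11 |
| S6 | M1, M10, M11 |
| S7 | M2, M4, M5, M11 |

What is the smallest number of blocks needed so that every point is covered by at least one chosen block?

5

S1 and S2 and S4 and S6 and S7 together: S1 ∪ S2 ∪ S4 ∪ S6 ∪ S7 = {M1, M2, M3, M4, M5, M6, M7, M8, M9, M10, M11} — every point is covered.
No 4 of the 7 blocks cover everything (all 35 combinations miss at least one point), so 5 is optimal.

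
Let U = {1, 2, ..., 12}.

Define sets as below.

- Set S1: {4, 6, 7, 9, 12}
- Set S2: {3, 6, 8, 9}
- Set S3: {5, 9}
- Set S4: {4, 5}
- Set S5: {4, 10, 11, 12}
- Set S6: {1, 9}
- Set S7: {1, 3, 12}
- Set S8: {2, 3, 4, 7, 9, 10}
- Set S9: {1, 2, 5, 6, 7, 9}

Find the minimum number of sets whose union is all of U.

3

S2 and S5 and S9 together: S2 ∪ S5 ∪ S9 = {1, 2, 3, 4, 5, 6, 7, 8, 9, 10, 11, 12} — every point is covered.
Only S2 contains 8, so S2 is forced; the remaining 8 points need at least 2 more sets (each remaining set adds at most 4) — so at least 3 sets are needed, and 3 is optimal.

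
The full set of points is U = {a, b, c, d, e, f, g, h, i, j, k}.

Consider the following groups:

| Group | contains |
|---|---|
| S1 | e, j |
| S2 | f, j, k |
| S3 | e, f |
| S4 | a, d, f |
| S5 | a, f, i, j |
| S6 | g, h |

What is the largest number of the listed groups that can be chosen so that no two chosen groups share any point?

3

S1, S4, S6 are pairwise disjoint (S1={e,j}; S4={a,d,f}; S6={g,h}).
Every remaining group overlaps one of these, and no 4 of the listed groups are pairwise disjoint, so 3 is the maximum.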